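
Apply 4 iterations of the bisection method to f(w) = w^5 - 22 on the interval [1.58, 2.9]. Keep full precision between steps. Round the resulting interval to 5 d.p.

[1.82750, 1.91000]

f(1.580000) = -12.153420, f(2.900000) = 183.111490 (opposite signs)
step 1: m = 2.240000, f(m) = 34.394934 > 0 → root in [1.580000, 2.240000]
step 2: m = 1.910000, f(m) = 3.419490 > 0 → root in [1.580000, 1.910000]
step 3: m = 1.745000, f(m) = -5.820051 < 0 → root in [1.745000, 1.910000]
step 4: m = 1.827500, f(m) = -1.616117 < 0 → root in [1.827500, 1.910000]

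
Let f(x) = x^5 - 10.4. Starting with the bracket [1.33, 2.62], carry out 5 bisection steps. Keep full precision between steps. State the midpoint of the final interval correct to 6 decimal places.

1.592031

f(1.330000) = -6.238420, f(2.620000) = 113.054367 (opposite signs)
step 1: m = 1.975000, f(m) = 19.649379 > 0 → root in [1.330000, 1.975000]
step 2: m = 1.652500, f(m) = 1.922742 > 0 → root in [1.330000, 1.652500]
step 3: m = 1.491250, f(m) = -3.025165 < 0 → root in [1.491250, 1.652500]
step 4: m = 1.571875, f(m) = -0.804005 < 0 → root in [1.571875, 1.652500]
step 5: m = 1.612188, f(m) = 0.491251 > 0 → root in [1.571875, 1.612188]
Midpoint of [1.571875, 1.612188] = 1.592031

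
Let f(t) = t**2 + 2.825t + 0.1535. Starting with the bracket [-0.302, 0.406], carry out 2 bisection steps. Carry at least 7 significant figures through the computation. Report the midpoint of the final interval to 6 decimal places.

f(-0.302000) = -0.608446, f(0.406000) = 1.465286 (opposite signs)
step 1: m = 0.052000, f(m) = 0.303104 > 0 → root in [-0.302000, 0.052000]
step 2: m = -0.125000, f(m) = -0.184000 < 0 → root in [-0.125000, 0.052000]
Midpoint of [-0.125000, 0.052000] = -0.036500

-0.036500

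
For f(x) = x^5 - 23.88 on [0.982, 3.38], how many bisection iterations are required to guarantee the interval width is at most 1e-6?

22

Initial width b − a = 3.38 − 0.982 = 2.398000.
After n steps the width is (b−a)/2^n; need (b−a)/2^n ≤ 1e-6.
So n ≥ log₂(2.398000/1e-6) = log₂(2398000.0000) ≈ 21.1934.
Hence n = 22.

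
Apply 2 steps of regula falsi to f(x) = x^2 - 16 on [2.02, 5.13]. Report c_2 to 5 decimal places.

False-position update: c = (a·f(b) − b·f(a))/(f(b) − f(a)); replace the endpoint whose sign matches f(c).
f(2.020000) = -11.919600, f(5.130000) = 10.316900
step 1: c = 3.687077, f(c) = -2.405464 < 0 → new bracket [3.687077, 5.130000]
step 2: c = 3.959896, f(c) = -0.319226 < 0 → new bracket [3.959896, 5.130000]

3.95990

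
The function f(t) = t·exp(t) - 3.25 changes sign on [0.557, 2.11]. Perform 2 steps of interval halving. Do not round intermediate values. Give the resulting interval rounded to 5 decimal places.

[0.94525, 1.33350]

f(0.557000) = -2.277796, f(2.110000) = 14.153789 (opposite signs)
step 1: m = 1.333500, f(m) = 1.809699 > 0 → root in [0.557000, 1.333500]
step 2: m = 0.945250, f(m) = -0.817440 < 0 → root in [0.945250, 1.333500]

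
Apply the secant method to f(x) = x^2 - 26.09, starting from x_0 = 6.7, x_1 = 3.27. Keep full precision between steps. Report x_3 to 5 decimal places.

5.17456

f(x_0) = 18.800000, f(x_1) = -15.397100
x_2 = 3.270000 - (-15.397100)·(3.270000 - 6.700000)/(-15.397100 - (18.800000)) = 4.814343; f(x_2) = -2.912101
x_3 = 4.814343 - (-2.912101)·(4.814343 - 3.270000)/(-2.912101 - (-15.397100)) = 5.174558; f(x_3) = 0.686050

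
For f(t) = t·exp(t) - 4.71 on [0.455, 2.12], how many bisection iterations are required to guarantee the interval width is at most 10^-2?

8

Initial width b − a = 2.12 − 0.455 = 1.665000.
After n steps the width is (b−a)/2^n; need (b−a)/2^n ≤ 10^-2.
So n ≥ log₂(1.665000/10^-2) = log₂(166.5000) ≈ 7.3794.
Hence n = 8.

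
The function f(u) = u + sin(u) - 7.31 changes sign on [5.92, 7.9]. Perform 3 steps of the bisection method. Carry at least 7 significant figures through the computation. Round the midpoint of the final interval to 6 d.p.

6.786250

f(5.920000) = -1.745254, f(7.900000) = 1.588941 (opposite signs)
step 1: m = 6.910000, f(m) = 0.186568 > 0 → root in [5.920000, 6.910000]
step 2: m = 6.415000, f(m) = -0.763567 < 0 → root in [6.415000, 6.910000]
step 3: m = 6.662500, f(m) = -0.277216 < 0 → root in [6.662500, 6.910000]
Midpoint of [6.662500, 6.910000] = 6.786250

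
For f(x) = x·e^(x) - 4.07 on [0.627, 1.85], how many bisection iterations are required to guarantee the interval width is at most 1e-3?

Initial width b − a = 1.85 − 0.627 = 1.223000.
After n steps the width is (b−a)/2^n; need (b−a)/2^n ≤ 1e-3.
So n ≥ log₂(1.223000/1e-3) = log₂(1223.0000) ≈ 10.2562.
Hence n = 11.

11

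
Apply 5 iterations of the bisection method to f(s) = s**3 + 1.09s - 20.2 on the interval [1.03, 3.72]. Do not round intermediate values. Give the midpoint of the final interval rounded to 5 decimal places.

2.58516

f(1.030000) = -17.984573, f(3.720000) = 35.333648 (opposite signs)
step 1: m = 2.375000, f(m) = -4.214766 < 0 → root in [2.375000, 3.720000]
step 2: m = 3.047500, f(m) = 11.424688 > 0 → root in [2.375000, 3.047500]
step 3: m = 2.711250, f(m) = 2.685327 > 0 → root in [2.375000, 2.711250]
step 4: m = 2.543125, f(m) = -0.980372 < 0 → root in [2.543125, 2.711250]
step 5: m = 2.627187, f(m) = 0.796782 > 0 → root in [2.543125, 2.627187]
Midpoint of [2.543125, 2.627187] = 2.585156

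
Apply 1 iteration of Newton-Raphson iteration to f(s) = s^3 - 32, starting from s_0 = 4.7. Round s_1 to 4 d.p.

3.6162

f'(s) = 3s^2
s_0 = 4.700000: f = 71.823000, f' = 66.270000 → s_1 = 4.700000 - (71.823000)/(66.270000) = 3.616206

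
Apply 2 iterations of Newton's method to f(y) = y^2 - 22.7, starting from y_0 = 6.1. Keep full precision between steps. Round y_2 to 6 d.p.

4.766628

Newton update: y ← y − f(y)/f'(y).
f'(y) = 2y
y_0 = 6.100000: f = 14.510000, f' = 12.200000 → y_1 = 6.100000 - (14.510000)/(12.200000) = 4.910656
y_1 = 4.910656: f = 1.414540, f' = 9.821311 → y_2 = 4.910656 - (1.414540)/(9.821311) = 4.766628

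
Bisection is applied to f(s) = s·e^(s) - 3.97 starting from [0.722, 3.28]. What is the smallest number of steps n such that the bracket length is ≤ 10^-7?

Initial width b − a = 3.28 − 0.722 = 2.558000.
After n steps the width is (b−a)/2^n; need (b−a)/2^n ≤ 10^-7.
So n ≥ log₂(2.558000/10^-7) = log₂(25580000.0000) ≈ 24.6085.
Hence n = 25.

25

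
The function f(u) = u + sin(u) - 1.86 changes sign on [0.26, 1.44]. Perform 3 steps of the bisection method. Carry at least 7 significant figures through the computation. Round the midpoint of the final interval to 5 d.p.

f(0.260000) = -1.342919, f(1.440000) = 0.571458 (opposite signs)
step 1: m = 0.850000, f(m) = -0.258720 < 0 → root in [0.850000, 1.440000]
step 2: m = 1.145000, f(m) = 0.195710 > 0 → root in [0.850000, 1.145000]
step 3: m = 0.997500, f(m) = -0.022382 < 0 → root in [0.997500, 1.145000]
Midpoint of [0.997500, 1.145000] = 1.071250

1.07125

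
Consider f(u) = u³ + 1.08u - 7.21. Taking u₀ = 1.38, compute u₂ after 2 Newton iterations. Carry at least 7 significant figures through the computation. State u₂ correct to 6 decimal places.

1.749988

f'(u) = 3u² + 1.08
u_0 = 1.380000: f = -3.091528, f' = 6.793200 → u_1 = 1.380000 - (-3.091528)/(6.793200) = 1.835092
u_1 = 1.835092: f = 0.951682, f' = 11.182683 → u_2 = 1.835092 - (0.951682)/(11.182683) = 1.749988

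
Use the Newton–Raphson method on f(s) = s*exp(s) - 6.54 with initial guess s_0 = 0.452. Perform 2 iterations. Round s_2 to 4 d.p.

2.3372

f'(s) = (s+1)*exp(s)
s_0 = 0.452000: f = -5.829704, f' = 2.281748 → s_1 = 0.452000 - (-5.829704)/(2.281748) = 3.006929
s_1 = 3.006929: f = 54.275683, f' = 81.040867 → s_2 = 3.006929 - (54.275683)/(81.040867) = 2.337196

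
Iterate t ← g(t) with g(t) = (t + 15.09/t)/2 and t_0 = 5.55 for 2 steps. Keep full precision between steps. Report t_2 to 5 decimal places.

t_1 = g(5.550000) = 4.134459
t_2 = g(4.134459) = 3.892136

3.89214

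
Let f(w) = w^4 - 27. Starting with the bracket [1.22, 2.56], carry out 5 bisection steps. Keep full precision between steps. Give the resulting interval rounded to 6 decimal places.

[2.266875, 2.308750]

f(1.220000) = -24.784665, f(2.560000) = 15.949673 (opposite signs)
step 1: m = 1.890000, f(m) = -14.240102 < 0 → root in [1.890000, 2.560000]
step 2: m = 2.225000, f(m) = -2.491312 < 0 → root in [2.225000, 2.560000]
step 3: m = 2.392500, f(m) = 5.764820 > 0 → root in [2.225000, 2.392500]
step 4: m = 2.308750, f(m) = 1.412381 > 0 → root in [2.225000, 2.308750]
step 5: m = 2.266875, f(m) = -0.593533 < 0 → root in [2.266875, 2.308750]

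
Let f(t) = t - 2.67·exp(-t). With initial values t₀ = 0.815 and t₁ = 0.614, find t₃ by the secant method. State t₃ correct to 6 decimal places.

0.989399

Secant update: t_(k+1) = t_k − f(t_k)·(t_k − t_(k-1))/(f(t_k) − f(t_(k-1))).
f(t_0) = -0.366847, f(t_1) = -0.830955
t_2 = 0.614000 - (-0.830955)·(0.614000 - 0.815000)/(-0.830955 - (-0.366847)) = 0.973877; f(t_2) = -0.034358
t_3 = 0.973877 - (-0.034358)·(0.973877 - 0.614000)/(-0.034358 - (-0.830955)) = 0.989399; f(t_3) = -0.003307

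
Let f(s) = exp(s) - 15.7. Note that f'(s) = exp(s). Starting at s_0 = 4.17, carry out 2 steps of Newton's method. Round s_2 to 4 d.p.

Newton update: s ← s − f(s)/f'(s).
s_0 = 4.170000: f = 49.015452, f' = 64.715452 → s_1 = 4.170000 - (49.015452)/(64.715452) = 3.412600
s_1 = 3.412600: f = 14.644051, f' = 30.344051 → s_2 = 3.412600 - (14.644051)/(30.344051) = 2.930000

2.9300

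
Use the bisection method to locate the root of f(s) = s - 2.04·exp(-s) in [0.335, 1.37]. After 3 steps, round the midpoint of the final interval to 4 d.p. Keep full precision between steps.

f(0.335000) = -1.124290, f(1.370000) = 0.851622 (opposite signs)
step 1: m = 0.852500, f(m) = -0.017249 < 0 → root in [0.852500, 1.370000]
step 2: m = 1.111250, f(m) = 0.439790 > 0 → root in [0.852500, 1.111250]
step 3: m = 0.981875, f(m) = 0.217675 > 0 → root in [0.852500, 0.981875]
Midpoint of [0.852500, 0.981875] = 0.917188

0.9172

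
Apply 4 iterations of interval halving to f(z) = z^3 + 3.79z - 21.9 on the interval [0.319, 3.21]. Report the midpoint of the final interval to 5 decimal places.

2.39691

f(0.319000) = -20.658528, f(3.210000) = 23.342061 (opposite signs)
step 1: m = 1.764500, f(m) = -9.718844 < 0 → root in [1.764500, 3.210000]
step 2: m = 2.487250, f(m) = 2.913832 > 0 → root in [1.764500, 2.487250]
step 3: m = 2.125875, f(m) = -4.235372 < 0 → root in [2.125875, 2.487250]
step 4: m = 2.306563, f(m) = -0.886684 < 0 → root in [2.306563, 2.487250]
Midpoint of [2.306563, 2.487250] = 2.396906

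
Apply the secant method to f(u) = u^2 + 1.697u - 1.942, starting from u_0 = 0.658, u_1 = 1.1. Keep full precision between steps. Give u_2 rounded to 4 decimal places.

0.7716

f(u_0) = -0.392410, f(u_1) = 1.134700
u_2 = 1.100000 - (1.134700)·(1.100000 - 0.658000)/(1.134700 - (-0.392410)) = 0.771577; f(u_2) = -0.037301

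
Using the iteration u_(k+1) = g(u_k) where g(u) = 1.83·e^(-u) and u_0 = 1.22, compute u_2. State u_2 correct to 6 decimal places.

1.066140

u_1 = g(1.220000) = 0.540271
u_2 = g(0.540271) = 1.066140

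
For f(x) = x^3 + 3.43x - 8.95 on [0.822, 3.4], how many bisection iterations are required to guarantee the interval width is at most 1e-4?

15

Initial width b − a = 3.4 − 0.822 = 2.578000.
After n steps the width is (b−a)/2^n; need (b−a)/2^n ≤ 1e-4.
So n ≥ log₂(2.578000/1e-4) = log₂(25780.0000) ≈ 14.6540.
Hence n = 15.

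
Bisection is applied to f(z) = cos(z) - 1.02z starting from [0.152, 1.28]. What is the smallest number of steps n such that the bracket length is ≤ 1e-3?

11

Initial width b − a = 1.28 − 0.152 = 1.128000.
After n steps the width is (b−a)/2^n; need (b−a)/2^n ≤ 1e-3.
So n ≥ log₂(1.128000/1e-3) = log₂(1128.0000) ≈ 10.1396.
Hence n = 11.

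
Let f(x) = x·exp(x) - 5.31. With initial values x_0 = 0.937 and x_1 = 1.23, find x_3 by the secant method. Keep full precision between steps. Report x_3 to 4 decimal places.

f(x_0) = -2.918483, f(x_1) = -1.101888
x_2 = 1.230000 - (-1.101888)·(1.230000 - 0.937000)/(-1.101888 - (-2.918483)) = 1.407724; f(x_2) = 0.442869
x_3 = 1.407724 - (0.442869)·(1.407724 - 1.230000)/(0.442869 - (-1.101888)) = 1.356772; f(x_3) = -0.040789

1.3568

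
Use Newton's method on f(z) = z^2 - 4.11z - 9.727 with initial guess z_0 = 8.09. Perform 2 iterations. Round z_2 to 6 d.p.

f'(z) = 2z - 4.11
z_0 = 8.090000: f = 22.471200, f' = 12.070000 → z_1 = 8.090000 - (22.471200)/(12.070000) = 6.228260
z_1 = 6.228260: f = 3.466075, f' = 8.346520 → z_2 = 6.228260 - (3.466075)/(8.346520) = 5.812988

5.812988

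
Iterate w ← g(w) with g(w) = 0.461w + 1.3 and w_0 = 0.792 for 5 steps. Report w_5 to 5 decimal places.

w_1 = g(0.792000) = 1.665112
w_2 = g(1.665112) = 2.067617
w_3 = g(2.067617) = 2.253171
w_4 = g(2.253171) = 2.338712
w_5 = g(2.338712) = 2.378146

2.37815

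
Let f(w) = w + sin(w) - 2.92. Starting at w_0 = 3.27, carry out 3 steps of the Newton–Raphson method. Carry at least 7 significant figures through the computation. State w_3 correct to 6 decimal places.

1.995043

Newton update: w ← w − f(w)/f'(w).
f'(w) = 1 + cos(w)
w_0 = 3.270000: f = 0.221945, f' = 0.008233 → w_1 = 3.270000 - (0.221945)/(0.008233) = -23.688325
w_1 = -23.688325: f = -25.616300, f' = 1.126044 → w_2 = -23.688325 - (-25.616300)/(1.126044) = -0.939383
w_2 = -0.939383: f = -4.666577, f' = 1.590286 → w_3 = -0.939383 - (-4.666577)/(1.590286) = 1.995043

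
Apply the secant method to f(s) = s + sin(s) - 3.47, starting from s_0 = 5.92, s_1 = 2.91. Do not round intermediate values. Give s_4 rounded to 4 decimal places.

Secant update: s_(k+1) = s_k − f(s_k)·(s_k − s_(k-1))/(f(s_k) − f(s_(k-1))).
f(s_0) = 2.094746, f(s_1) = -0.330472
s_2 = 2.910000 - (-0.330472)·(2.910000 - 5.920000)/(-0.330472 - (2.094746)) = 3.320157; f(s_2) = -0.327460
s_3 = 3.320157 - (-0.327460)·(3.320157 - 2.910000)/(-0.327460 - (-0.330472)) = 47.909946; f(s_3) = 43.732374
s_4 = 47.909946 - (43.732374)·(47.909946 - 3.320157)/(43.732374 - (-0.327460)) = 3.651556; f(s_4) = -0.306589

3.6516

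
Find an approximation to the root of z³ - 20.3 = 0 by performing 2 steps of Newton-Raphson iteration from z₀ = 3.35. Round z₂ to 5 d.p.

2.73201

f'(z) = 3z²
z_0 = 3.350000: f = 17.295375, f' = 33.667500 → z_1 = 3.350000 - (17.295375)/(33.667500) = 2.836289
z_1 = 2.836289: f = 2.516620, f' = 24.133601 → z_2 = 2.836289 - (2.516620)/(24.133601) = 2.732010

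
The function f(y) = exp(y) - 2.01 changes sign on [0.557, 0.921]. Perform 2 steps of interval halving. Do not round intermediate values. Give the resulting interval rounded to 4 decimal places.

[0.6480, 0.7390]

f(0.557000) = -0.264572, f(0.921000) = 0.501801 (opposite signs)
step 1: m = 0.739000, f(m) = 0.083841 > 0 → root in [0.557000, 0.739000]
step 2: m = 0.648000, f(m) = -0.098286 < 0 → root in [0.648000, 0.739000]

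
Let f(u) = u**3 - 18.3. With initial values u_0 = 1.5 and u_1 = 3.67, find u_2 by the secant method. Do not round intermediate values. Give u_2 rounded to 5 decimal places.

2.20322

f(u_0) = -14.925000, f(u_1) = 31.130863
u_2 = 3.670000 - (31.130863)·(3.670000 - 1.500000)/(31.130863 - (-14.925000)) = 2.203217; f(u_2) = -7.605226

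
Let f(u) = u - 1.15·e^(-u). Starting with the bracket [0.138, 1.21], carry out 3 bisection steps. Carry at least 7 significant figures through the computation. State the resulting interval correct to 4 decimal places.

[0.5400, 0.6740]

f(0.138000) = -0.863763, f(1.210000) = 0.867073 (opposite signs)
step 1: m = 0.674000, f(m) = 0.087884 > 0 → root in [0.138000, 0.674000]
step 2: m = 0.406000, f(m) = -0.360257 < 0 → root in [0.406000, 0.674000]
step 3: m = 0.540000, f(m) = -0.130160 < 0 → root in [0.540000, 0.674000]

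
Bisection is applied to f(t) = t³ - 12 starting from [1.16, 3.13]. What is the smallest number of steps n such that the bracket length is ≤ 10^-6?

21

Initial width b − a = 3.13 − 1.16 = 1.970000.
After n steps the width is (b−a)/2^n; need (b−a)/2^n ≤ 10^-6.
So n ≥ log₂(1.970000/10^-6) = log₂(1970000.0000) ≈ 20.9098.
Hence n = 21.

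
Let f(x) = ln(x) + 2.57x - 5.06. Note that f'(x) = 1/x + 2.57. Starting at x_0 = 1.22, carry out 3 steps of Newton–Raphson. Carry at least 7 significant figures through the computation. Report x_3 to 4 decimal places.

1.7509

x_0 = 1.220000: f = -1.725749, f' = 3.389672 → x_1 = 1.220000 - (-1.725749)/(3.389672) = 1.729120
x_1 = 1.729120: f = -0.068550, f' = 3.148329 → x_2 = 1.729120 - (-0.068550)/(3.148329) = 1.750893
x_2 = 1.750893: f = -0.000079, f' = 3.141137 → x_3 = 1.750893 - (-0.000079)/(3.141137) = 1.750918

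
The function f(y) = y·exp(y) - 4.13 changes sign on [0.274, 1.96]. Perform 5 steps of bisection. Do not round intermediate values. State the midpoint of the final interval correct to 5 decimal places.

1.19603

f(0.274000) = -3.769631, f(1.960000) = 9.784681 (opposite signs)
step 1: m = 1.117000, f(m) = -0.716813 < 0 → root in [1.117000, 1.960000]
step 2: m = 1.538500, f(m) = 3.035715 > 0 → root in [1.117000, 1.538500]
step 3: m = 1.327750, f(m) = 0.878997 > 0 → root in [1.117000, 1.327750]
step 4: m = 1.222375, f(m) = 0.020259 > 0 → root in [1.117000, 1.222375]
step 5: m = 1.169687, f(m) = -0.362453 < 0 → root in [1.169687, 1.222375]
Midpoint of [1.169687, 1.222375] = 1.196031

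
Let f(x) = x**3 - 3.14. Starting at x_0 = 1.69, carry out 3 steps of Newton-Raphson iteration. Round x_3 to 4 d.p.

1.4643

f'(x) = 3x**2
x_0 = 1.690000: f = 1.686809, f' = 8.568300 → x_1 = 1.690000 - (1.686809)/(8.568300) = 1.493134
x_1 = 1.493134: f = 0.188865, f' = 6.688345 → x_2 = 1.493134 - (0.188865)/(6.688345) = 1.464896
x_2 = 1.464896: f = 0.003549, f' = 6.437760 → x_3 = 1.464896 - (0.003549)/(6.437760) = 1.464345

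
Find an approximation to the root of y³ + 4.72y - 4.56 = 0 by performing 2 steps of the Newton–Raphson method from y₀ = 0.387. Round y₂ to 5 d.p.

f'(y) = 3y² + 4.72
y_0 = 0.387000: f = -2.675399, f' = 5.169307 → y_1 = 0.387000 - (-2.675399)/(5.169307) = 0.904555
y_1 = 0.904555: f = 0.449623, f' = 7.174658 → y_2 = 0.904555 - (0.449623)/(7.174658) = 0.841887

0.84189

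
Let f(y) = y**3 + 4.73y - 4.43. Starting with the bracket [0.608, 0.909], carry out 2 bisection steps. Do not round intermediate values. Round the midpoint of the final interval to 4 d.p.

f(0.608000) = -1.329404, f(0.909000) = 0.620659 (opposite signs)
step 1: m = 0.758500, f(m) = -0.405913 < 0 → root in [0.758500, 0.909000]
step 2: m = 0.833750, f(m) = 0.093210 > 0 → root in [0.758500, 0.833750]
Midpoint of [0.758500, 0.833750] = 0.796125

0.7961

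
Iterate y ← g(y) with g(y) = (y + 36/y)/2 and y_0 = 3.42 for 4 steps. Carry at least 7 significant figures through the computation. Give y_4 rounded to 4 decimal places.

y_1 = g(3.420000) = 6.973158
y_2 = g(6.973158) = 6.067906
y_3 = g(6.067906) = 6.000380
y_4 = g(6.000380) = 6.000000

6.0000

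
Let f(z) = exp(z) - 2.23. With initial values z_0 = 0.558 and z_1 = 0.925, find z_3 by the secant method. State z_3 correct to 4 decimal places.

0.8011

f(z_0) = -0.482825, f(z_1) = 0.291868
z_2 = 0.925000 - (0.291868)·(0.925000 - 0.558000)/(0.291868 - (-0.482825)) = 0.786732; f(z_2) = -0.033793
z_3 = 0.786732 - (-0.033793)·(0.786732 - 0.925000)/(-0.033793 - (0.291868)) = 0.801079; f(z_3) = -0.002055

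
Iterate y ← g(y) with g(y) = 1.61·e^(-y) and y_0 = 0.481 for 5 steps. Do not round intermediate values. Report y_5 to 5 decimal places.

0.83003

y_1 = g(0.481000) = 0.995246
y_2 = g(0.995246) = 0.595109
y_3 = g(0.595109) = 0.887919
y_4 = g(0.887919) = 0.662533
y_5 = g(0.662533) = 0.830026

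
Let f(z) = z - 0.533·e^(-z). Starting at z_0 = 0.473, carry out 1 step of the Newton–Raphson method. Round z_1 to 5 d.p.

Newton update: z ← z − f(z)/f'(z).
f'(z) = 1 + 0.533·e^(-z)
z_0 = 0.473000: f = 0.140872, f' = 1.332128 → z_1 = 0.473000 - (0.140872)/(1.332128) = 0.367251

0.36725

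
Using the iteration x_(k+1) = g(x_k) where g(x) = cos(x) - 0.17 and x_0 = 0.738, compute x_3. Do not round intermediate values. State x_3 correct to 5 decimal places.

x_1 = g(0.738000) = 0.569816
x_2 = g(0.569816) = 0.672000
x_3 = g(0.672000) = 0.612578

0.61258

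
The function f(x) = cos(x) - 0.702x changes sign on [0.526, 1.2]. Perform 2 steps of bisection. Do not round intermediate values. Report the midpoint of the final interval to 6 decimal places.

0.947250

f(0.526000) = 0.495570, f(1.200000) = -0.480042 (opposite signs)
step 1: m = 0.863000, f(m) = 0.044335 > 0 → root in [0.863000, 1.200000]
step 2: m = 1.031500, f(m) = -0.210581 < 0 → root in [0.863000, 1.031500]
Midpoint of [0.863000, 1.031500] = 0.947250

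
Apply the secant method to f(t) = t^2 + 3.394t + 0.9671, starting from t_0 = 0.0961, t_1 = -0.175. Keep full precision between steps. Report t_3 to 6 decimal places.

f(t_0) = 1.302499, f(t_1) = 0.403775
t_2 = -0.175000 - (0.403775)·(-0.175000 - 0.096100)/(0.403775 - (1.302499)) = -0.296799; f(t_2) = 0.047855
t_3 = -0.296799 - (0.047855)·(-0.296799 - -0.175000)/(0.047855 - (0.403775)) = -0.313175; f(t_3) = 0.002263

-0.313175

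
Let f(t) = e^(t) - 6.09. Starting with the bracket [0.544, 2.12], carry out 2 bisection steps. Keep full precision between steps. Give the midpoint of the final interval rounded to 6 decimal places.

1.923000

f(0.544000) = -4.367115, f(2.120000) = 2.241137 (opposite signs)
step 1: m = 1.332000, f(m) = -2.301387 < 0 → root in [1.332000, 2.120000]
step 2: m = 1.726000, f(m) = -0.471864 < 0 → root in [1.726000, 2.120000]
Midpoint of [1.726000, 2.120000] = 1.923000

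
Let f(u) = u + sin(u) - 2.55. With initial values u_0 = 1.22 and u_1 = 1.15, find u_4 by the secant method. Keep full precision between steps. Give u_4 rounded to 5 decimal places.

f(u_0) = -0.390901, f(u_1) = -0.487236
u_2 = 1.150000 - (-0.487236)·(1.150000 - 1.220000)/(-0.487236 - (-0.390901)) = 1.504039; f(u_2) = -0.048188
u_3 = 1.504039 - (-0.048188)·(1.504039 - 1.150000)/(-0.048188 - (-0.487236)) = 1.542897; f(u_3) = -0.007492
u_4 = 1.542897 - (-0.007492)·(1.542897 - 1.504039)/(-0.007492 - (-0.048188)) = 1.550051; f(u_4) = -0.000164

1.55005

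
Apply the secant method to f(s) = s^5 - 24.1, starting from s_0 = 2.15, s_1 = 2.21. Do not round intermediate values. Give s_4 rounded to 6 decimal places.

Secant update: s_(k+1) = s_k − f(s_k)·(s_k − s_(k-1))/(f(s_k) − f(s_(k-1))).
f(s_0) = 21.840138, f(s_1) = 28.618297
s_2 = 2.210000 - (28.618297)·(2.210000 - 2.150000)/(28.618297 - (21.840138)) = 1.956672; f(s_2) = 4.580721
s_3 = 1.956672 - (4.580721)·(1.956672 - 2.210000)/(4.580721 - (28.618297)) = 1.908396; f(s_3) = 1.212964
s_4 = 1.908396 - (1.212964)·(1.908396 - 1.956672)/(1.212964 - (4.580721)) = 1.891009; f(s_4) = 0.080656

1.891009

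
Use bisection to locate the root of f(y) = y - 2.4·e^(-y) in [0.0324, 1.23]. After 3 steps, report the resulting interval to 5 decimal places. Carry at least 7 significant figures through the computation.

f(0.032400) = -2.291086, f(1.230000) = 0.528498 (opposite signs)
step 1: m = 0.631200, f(m) = -0.645487 < 0 → root in [0.631200, 1.230000]
step 2: m = 0.930600, f(m) = -0.015761 < 0 → root in [0.930600, 1.230000]
step 3: m = 1.080300, f(m) = 0.265515 > 0 → root in [0.930600, 1.080300]

[0.93060, 1.08030]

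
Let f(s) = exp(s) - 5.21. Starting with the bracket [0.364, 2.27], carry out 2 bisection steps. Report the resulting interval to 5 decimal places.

f(0.364000) = -3.770926, f(2.270000) = 4.469401 (opposite signs)
step 1: m = 1.317000, f(m) = -1.477792 < 0 → root in [1.317000, 2.270000]
step 2: m = 1.793500, f(m) = 0.800452 > 0 → root in [1.317000, 1.793500]

[1.31700, 1.79350]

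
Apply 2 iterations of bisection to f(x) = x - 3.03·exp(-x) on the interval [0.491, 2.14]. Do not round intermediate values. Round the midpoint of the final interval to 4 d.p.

f(0.491000) = -1.363403, f(2.140000) = 1.783506 (opposite signs)
step 1: m = 1.315500, f(m) = 0.502429 > 0 → root in [0.491000, 1.315500]
step 2: m = 0.903250, f(m) = -0.324659 < 0 → root in [0.903250, 1.315500]
Midpoint of [0.903250, 1.315500] = 1.109375

1.1094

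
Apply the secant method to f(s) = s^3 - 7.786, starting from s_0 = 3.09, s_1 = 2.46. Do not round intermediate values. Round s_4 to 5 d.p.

f(s_0) = 21.717629, f(s_1) = 7.100936
s_2 = 2.460000 - (7.100936)·(2.460000 - 3.090000)/(7.100936 - (21.717629)) = 2.153940; f(s_2) = 2.207109
s_3 = 2.153940 - (2.207109)·(2.153940 - 2.460000)/(2.207109 - (7.100936)) = 2.015907; f(s_3) = 0.406406
s_4 = 2.015907 - (0.406406)·(2.015907 - 2.153940)/(0.406406 - (2.207109)) = 1.984754; f(s_4) = 0.032439

1.98475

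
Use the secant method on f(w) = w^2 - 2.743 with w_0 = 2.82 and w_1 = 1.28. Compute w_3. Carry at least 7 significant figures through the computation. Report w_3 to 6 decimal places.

1.670399

f(w_0) = 5.209400, f(w_1) = -1.104600
w_2 = 1.280000 - (-1.104600)·(1.280000 - 2.820000)/(-1.104600 - (5.209400)) = 1.549415; f(w_2) = -0.342314
w_3 = 1.549415 - (-0.342314)·(1.549415 - 1.280000)/(-0.342314 - (-1.104600)) = 1.670399; f(w_3) = 0.047232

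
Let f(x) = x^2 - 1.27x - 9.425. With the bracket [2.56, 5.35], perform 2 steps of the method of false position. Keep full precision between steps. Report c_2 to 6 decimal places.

False-position update: c = (a·f(b) − b·f(a))/(f(b) − f(a)); replace the endpoint whose sign matches f(c).
f(2.560000) = -6.122600, f(5.350000) = 12.403000
step 1: c = 3.482078, f(c) = -1.722370 < 0 → new bracket [3.482078, 5.350000]
step 2: c = 3.709842, f(c) = -0.373569 < 0 → new bracket [3.709842, 5.350000]

3.709842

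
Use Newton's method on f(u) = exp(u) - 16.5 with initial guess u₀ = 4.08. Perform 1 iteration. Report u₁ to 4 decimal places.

3.3590

f'(u) = exp(u)
u_0 = 4.080000: f = 42.645470, f' = 59.145470 → u_1 = 4.080000 - (42.645470)/(59.145470) = 3.358973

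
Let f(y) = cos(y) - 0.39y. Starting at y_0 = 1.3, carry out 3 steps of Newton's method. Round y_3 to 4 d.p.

1.1191

f'(y) = -sin(y) - 0.39
y_0 = 1.300000: f = -0.239501, f' = -1.353558 → y_1 = 1.300000 - (-0.239501)/(-1.353558) = 1.123058
y_1 = 1.123058: f = -0.005065, f' = -1.291429 → y_2 = 1.123058 - (-0.005065)/(-1.291429) = 1.119136
y_2 = 1.119136: f = -0.000003, f' = -1.289724 → y_3 = 1.119136 - (-0.000003)/(-1.289724) = 1.119134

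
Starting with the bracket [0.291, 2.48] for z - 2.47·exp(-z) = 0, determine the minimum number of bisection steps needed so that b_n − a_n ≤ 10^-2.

8

Initial width b − a = 2.48 − 0.291 = 2.189000.
After n steps the width is (b−a)/2^n; need (b−a)/2^n ≤ 10^-2.
So n ≥ log₂(2.189000/10^-2) = log₂(218.9000) ≈ 7.7741.
Hence n = 8.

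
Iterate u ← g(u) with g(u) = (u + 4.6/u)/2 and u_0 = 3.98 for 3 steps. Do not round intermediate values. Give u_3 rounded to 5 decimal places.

u_1 = g(3.980000) = 2.567889
u_2 = g(2.567889) = 2.179622
u_3 = g(2.179622) = 2.145040

2.14504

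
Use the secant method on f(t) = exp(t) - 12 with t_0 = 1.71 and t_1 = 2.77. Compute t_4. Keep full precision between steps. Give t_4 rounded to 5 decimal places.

2.48588

f(t_0) = -6.471039, f(t_1) = 3.958634
t_2 = 2.770000 - (3.958634)·(2.770000 - 1.710000)/(3.958634 - (-6.471039)) = 2.367672; f(t_2) = -1.327485
t_3 = 2.367672 - (-1.327485)·(2.367672 - 2.770000)/(-1.327485 - (3.958634)) = 2.468707; f(t_3) = -0.192829
t_4 = 2.468707 - (-0.192829)·(2.468707 - 2.367672)/(-0.192829 - (-1.327485)) = 2.485877; f(t_4) = 0.011656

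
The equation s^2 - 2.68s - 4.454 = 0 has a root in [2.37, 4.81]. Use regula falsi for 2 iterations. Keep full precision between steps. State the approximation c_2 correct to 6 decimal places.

f(2.370000) = -5.188700, f(4.810000) = 5.791300
step 1: c = 3.523044, f(c) = -1.483917 < 0 → new bracket [3.523044, 4.810000]
step 2: c = 3.785543, f(c) = -0.268919 < 0 → new bracket [3.785543, 4.810000]

3.785543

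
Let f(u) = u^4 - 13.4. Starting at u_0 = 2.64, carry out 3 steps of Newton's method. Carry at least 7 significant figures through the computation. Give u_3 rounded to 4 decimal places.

1.9145

f'(u) = 4u^3
u_0 = 2.640000: f = 35.175324, f' = 73.598976 → u_1 = 2.640000 - (35.175324)/(73.598976) = 2.162068
u_1 = 2.162068: f = 8.451296, f' = 40.426662 → u_2 = 2.162068 - (8.451296)/(40.426662) = 1.953015
u_2 = 1.953015: f = 1.148644, f' = 29.797298 → u_3 = 1.953015 - (1.148644)/(29.797298) = 1.914467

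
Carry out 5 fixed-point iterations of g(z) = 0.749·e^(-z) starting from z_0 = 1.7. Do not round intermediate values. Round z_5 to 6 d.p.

z_1 = g(1.700000) = 0.136830
z_2 = g(0.136830) = 0.653217
z_3 = g(0.653217) = 0.389757
z_4 = g(0.389757) = 0.507239
z_5 = g(0.507239) = 0.451015

0.451015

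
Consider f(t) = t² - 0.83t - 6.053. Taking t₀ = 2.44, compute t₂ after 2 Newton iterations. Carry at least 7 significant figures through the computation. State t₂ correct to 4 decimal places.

2.9106

f'(t) = 2t - 0.83
t_0 = 2.440000: f = -2.124600, f' = 4.050000 → t_1 = 2.440000 - (-2.124600)/(4.050000) = 2.964593
t_1 = 2.964593: f = 0.275197, f' = 5.099185 → t_2 = 2.964593 - (0.275197)/(5.099185) = 2.910624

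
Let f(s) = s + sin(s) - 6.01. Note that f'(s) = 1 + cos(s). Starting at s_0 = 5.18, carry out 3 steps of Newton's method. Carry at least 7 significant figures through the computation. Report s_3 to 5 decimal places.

s_0 = 5.180000: f = -1.722648, f' = 1.450755 → s_1 = 5.180000 - (-1.722648)/(1.450755) = 6.367415
s_1 = 6.367415: f = 0.441544, f' = 1.996455 → s_2 = 6.367415 - (0.441544)/(1.996455) = 6.146250
s_2 = 6.146250: f = -0.000257, f' = 1.990639 → s_3 = 6.146250 - (-0.000257)/(1.990639) = 6.146379

6.14638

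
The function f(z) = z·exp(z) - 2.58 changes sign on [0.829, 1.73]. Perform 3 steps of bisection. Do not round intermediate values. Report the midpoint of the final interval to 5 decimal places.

0.99794

f(0.829000) = -0.680739, f(1.730000) = 7.178331 (opposite signs)
step 1: m = 1.279500, f(m) = 2.019600 > 0 → root in [0.829000, 1.279500]
step 2: m = 1.054250, f(m) = 0.445510 > 0 → root in [0.829000, 1.054250]
step 3: m = 0.941625, f(m) = -0.165537 < 0 → root in [0.941625, 1.054250]
Midpoint of [0.941625, 1.054250] = 0.997938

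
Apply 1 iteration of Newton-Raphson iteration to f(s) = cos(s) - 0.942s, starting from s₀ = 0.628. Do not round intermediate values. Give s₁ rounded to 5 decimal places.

f'(s) = -sin(s) - 0.942
s_0 = 0.628000: f = 0.217628, f' = -1.529528 → s_1 = 0.628000 - (0.217628)/(-1.529528) = 0.770285

0.77028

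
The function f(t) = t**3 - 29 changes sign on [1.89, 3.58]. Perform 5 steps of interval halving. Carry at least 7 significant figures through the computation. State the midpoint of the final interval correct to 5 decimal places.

3.07828

f(1.890000) = -22.248731, f(3.580000) = 16.882712 (opposite signs)
step 1: m = 2.735000, f(m) = -8.541585 < 0 → root in [2.735000, 3.580000]
step 2: m = 3.157500, f(m) = 2.479663 > 0 → root in [2.735000, 3.157500]
step 3: m = 2.946250, f(m) = -3.425404 < 0 → root in [2.946250, 3.157500]
step 4: m = 3.051875, f(m) = -0.575016 < 0 → root in [3.051875, 3.157500]
step 5: m = 3.104687, f(m) = 0.926345 > 0 → root in [3.051875, 3.104687]
Midpoint of [3.051875, 3.104687] = 3.078281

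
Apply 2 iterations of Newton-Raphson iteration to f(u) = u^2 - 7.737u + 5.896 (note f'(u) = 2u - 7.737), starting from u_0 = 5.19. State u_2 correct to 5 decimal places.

u_0 = 5.190000: f = -7.322930, f' = 2.643000 → u_1 = 5.190000 - (-7.322930)/(2.643000) = 7.960689
u_1 = 7.960689: f = 7.676715, f' = 8.184377 → u_2 = 7.960689 - (7.676715)/(8.184377) = 7.022717

7.02272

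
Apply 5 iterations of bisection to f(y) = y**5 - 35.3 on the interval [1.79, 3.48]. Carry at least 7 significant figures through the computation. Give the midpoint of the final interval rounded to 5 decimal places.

f(1.790000) = -16.923400, f(3.480000) = 475.083023 (opposite signs)
step 1: m = 2.635000, f(m) = 91.729064 > 0 → root in [1.790000, 2.635000]
step 2: m = 2.212500, f(m) = 17.717152 > 0 → root in [1.790000, 2.212500]
step 3: m = 2.001250, f(m) = -3.199875 < 0 → root in [2.001250, 2.212500]
step 4: m = 2.106875, f(m) = 6.213930 > 0 → root in [2.001250, 2.106875]
step 5: m = 2.054062, f(m) = 1.265227 > 0 → root in [2.001250, 2.054062]
Midpoint of [2.001250, 2.054062] = 2.027656

2.02766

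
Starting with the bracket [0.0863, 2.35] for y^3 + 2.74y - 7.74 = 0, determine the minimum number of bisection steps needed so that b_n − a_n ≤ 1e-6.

Initial width b − a = 2.35 − 0.0863 = 2.263700.
After n steps the width is (b−a)/2^n; need (b−a)/2^n ≤ 1e-6.
So n ≥ log₂(2.263700/1e-6) = log₂(2263700.0000) ≈ 21.1103.
Hence n = 22.

22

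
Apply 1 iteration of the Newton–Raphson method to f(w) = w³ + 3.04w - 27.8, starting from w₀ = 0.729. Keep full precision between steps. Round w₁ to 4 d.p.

6.1659

f'(w) = 3w² + 3.04
w_0 = 0.729000: f = -25.196420, f' = 4.634323 → w_1 = 0.729000 - (-25.196420)/(4.634323) = 6.165915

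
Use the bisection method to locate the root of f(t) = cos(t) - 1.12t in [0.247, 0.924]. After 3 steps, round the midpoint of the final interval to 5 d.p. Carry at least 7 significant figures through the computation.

0.71244

f(0.247000) = 0.693010, f(0.924000) = -0.432247 (opposite signs)
step 1: m = 0.585500, f(m) = 0.177676 > 0 → root in [0.585500, 0.924000]
step 2: m = 0.754750, f(m) = -0.116877 < 0 → root in [0.585500, 0.754750]
step 3: m = 0.670125, f(m) = 0.033204 > 0 → root in [0.670125, 0.754750]
Midpoint of [0.670125, 0.754750] = 0.712438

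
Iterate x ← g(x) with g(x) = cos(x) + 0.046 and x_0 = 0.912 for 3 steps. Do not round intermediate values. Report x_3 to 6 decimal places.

0.715608

x_1 = g(0.912000) = 0.658166
x_2 = g(0.658166) = 0.837116
x_3 = g(0.837116) = 0.715608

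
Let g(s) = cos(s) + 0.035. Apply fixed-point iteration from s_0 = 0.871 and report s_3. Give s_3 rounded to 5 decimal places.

s_1 = g(0.871000) = 0.679062
s_2 = g(0.679062) = 0.813162
s_3 = g(0.813162) = 0.722205

0.72220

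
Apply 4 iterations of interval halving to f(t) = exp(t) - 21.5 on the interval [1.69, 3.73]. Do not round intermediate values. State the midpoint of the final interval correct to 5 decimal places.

3.02875

f(1.690000) = -16.080519, f(3.730000) = 20.179108 (opposite signs)
step 1: m = 2.710000, f(m) = -6.470724 < 0 → root in [2.710000, 3.730000]
step 2: m = 3.220000, f(m) = 3.528120 > 0 → root in [2.710000, 3.220000]
step 3: m = 2.965000, f(m) = -2.105297 < 0 → root in [2.965000, 3.220000]
step 4: m = 3.092500, f(m) = 0.532089 > 0 → root in [2.965000, 3.092500]
Midpoint of [2.965000, 3.092500] = 3.028750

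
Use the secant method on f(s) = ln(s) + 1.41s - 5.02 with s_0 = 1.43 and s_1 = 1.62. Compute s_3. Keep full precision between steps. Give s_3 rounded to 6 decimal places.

Secant update: s_(k+1) = s_k − f(s_k)·(s_k − s_(k-1))/(f(s_k) − f(s_(k-1))).
f(s_0) = -2.646026, f(s_1) = -2.253374
s_2 = 1.620000 - (-2.253374)·(1.620000 - 1.430000)/(-2.253374 - (-2.646026)) = 2.710384; f(s_2) = -0.201269
s_3 = 2.710384 - (-0.201269)·(2.710384 - 1.620000)/(-0.201269 - (-2.253374)) = 2.817328; f(s_3) = -0.011779

2.817328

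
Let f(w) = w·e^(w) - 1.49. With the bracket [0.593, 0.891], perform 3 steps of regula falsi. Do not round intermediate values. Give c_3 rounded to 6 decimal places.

0.722783

f(0.593000) = -0.417021, f(0.891000) = 0.681871
step 1: c = 0.706089, f(c) = -0.059428 < 0 → new bracket [0.706089, 0.891000]
step 2: c = 0.720913, f(c) = -0.007581 < 0 → new bracket [0.720913, 0.891000]
step 3: c = 0.722783, f(c) = -0.000953 < 0 → new bracket [0.722783, 0.891000]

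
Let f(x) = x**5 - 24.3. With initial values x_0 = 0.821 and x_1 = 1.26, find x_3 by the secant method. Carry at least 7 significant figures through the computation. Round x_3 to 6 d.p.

1.295170

f(x_0) = -23.926994, f(x_1) = -21.124203
x_2 = 1.260000 - (-21.124203)·(1.260000 - 0.821000)/(-21.124203 - (-23.926994)) = 4.568675; f(x_2) = 1966.150819
x_3 = 4.568675 - (1966.150819)·(4.568675 - 1.260000)/(1966.150819 - (-21.124203)) = 1.295170; f(x_3) = -20.655529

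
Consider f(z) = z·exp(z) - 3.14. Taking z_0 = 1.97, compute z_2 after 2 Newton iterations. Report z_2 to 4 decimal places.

1.1605

Newton update: z ← z − f(z)/f'(z).
f'(z) = (z + 1)·exp(z)
z_0 = 1.970000: f = 10.986233, f' = 21.296909 → z_1 = 1.970000 - (10.986233)/(21.296909) = 1.454140
z_1 = 1.454140: f = 3.084879, f' = 10.505677 → z_2 = 1.454140 - (3.084879)/(10.505677) = 1.160500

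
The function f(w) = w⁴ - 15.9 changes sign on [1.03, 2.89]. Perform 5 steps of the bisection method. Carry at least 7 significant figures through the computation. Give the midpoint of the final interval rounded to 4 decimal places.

f(1.030000) = -14.774491, f(2.890000) = 53.857574 (opposite signs)
step 1: m = 1.960000, f(m) = -1.142109 < 0 → root in [1.960000, 2.890000]
step 2: m = 2.425000, f(m) = 18.681750 > 0 → root in [1.960000, 2.425000]
step 3: m = 2.192500, f(m) = 7.207790 > 0 → root in [1.960000, 2.192500]
step 4: m = 2.076250, f(m) = 2.683118 > 0 → root in [1.960000, 2.076250]
step 5: m = 2.018125, f(m) = 0.687932 > 0 → root in [1.960000, 2.018125]
Midpoint of [1.960000, 2.018125] = 1.989062

1.9891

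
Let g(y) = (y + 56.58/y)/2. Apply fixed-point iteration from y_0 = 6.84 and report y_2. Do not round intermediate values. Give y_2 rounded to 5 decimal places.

y_1 = g(6.840000) = 7.555965
y_2 = g(7.555965) = 7.522044

7.52204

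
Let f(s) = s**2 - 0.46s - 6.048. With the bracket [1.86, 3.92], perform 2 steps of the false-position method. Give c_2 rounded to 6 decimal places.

f(1.860000) = -3.444000, f(3.920000) = 7.515200
step 1: c = 2.507368, f(c) = -0.914493 < 0 → new bracket [2.507368, 3.920000]
step 2: c = 2.660617, f(c) = -0.192999 < 0 → new bracket [2.660617, 3.920000]

2.660617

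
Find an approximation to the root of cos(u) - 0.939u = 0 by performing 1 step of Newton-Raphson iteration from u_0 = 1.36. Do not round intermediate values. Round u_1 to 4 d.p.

f'(u) = -sin(u) - 0.939
u_0 = 1.360000: f = -1.067801, f' = -1.916865 → u_1 = 1.360000 - (-1.067801)/(-1.916865) = 0.802944

0.8029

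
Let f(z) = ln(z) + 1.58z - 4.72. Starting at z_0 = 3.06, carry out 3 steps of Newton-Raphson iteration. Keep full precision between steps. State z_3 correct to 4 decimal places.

f'(z) = 1/z + 1.58
z_0 = 3.060000: f = 1.233215, f' = 1.906797 → z_1 = 3.060000 - (1.233215)/(1.906797) = 2.413253
z_1 = 2.413253: f = -0.026084, f' = 1.994378 → z_2 = 2.413253 - (-0.026084)/(1.994378) = 2.426332
z_2 = 2.426332: f = -0.000015, f' = 1.992145 → z_3 = 2.426332 - (-0.000015)/(1.992145) = 2.426339

2.4263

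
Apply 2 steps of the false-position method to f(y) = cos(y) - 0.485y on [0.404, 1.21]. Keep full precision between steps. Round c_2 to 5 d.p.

1.04055

f(0.404000) = 0.723556, f(1.210000) = -0.233831
step 1: c = 1.013144, f(c) = 0.037821 > 0 → new bracket [1.013144, 1.210000]
step 2: c = 1.040551, f(c) = 0.001077 > 0 → new bracket [1.040551, 1.210000]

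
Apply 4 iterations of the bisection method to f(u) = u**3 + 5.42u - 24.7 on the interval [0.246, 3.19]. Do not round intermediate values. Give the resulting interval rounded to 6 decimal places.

f(0.246000) = -23.351793, f(3.190000) = 25.051559 (opposite signs)
step 1: m = 1.718000, f(m) = -10.317722 < 0 → root in [1.718000, 3.190000]
step 2: m = 2.454000, f(m) = 3.378953 > 0 → root in [1.718000, 2.454000]
step 3: m = 2.086000, f(m) = -4.316868 < 0 → root in [2.086000, 2.454000]
step 4: m = 2.270000, f(m) = -0.699517 < 0 → root in [2.270000, 2.454000]

[2.270000, 2.454000]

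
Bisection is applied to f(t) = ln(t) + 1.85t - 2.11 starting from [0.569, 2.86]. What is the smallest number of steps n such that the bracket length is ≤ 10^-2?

8

Initial width b − a = 2.86 − 0.569 = 2.291000.
After n steps the width is (b−a)/2^n; need (b−a)/2^n ≤ 10^-2.
So n ≥ log₂(2.291000/10^-2) = log₂(229.1000) ≈ 7.8398.
Hence n = 8.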